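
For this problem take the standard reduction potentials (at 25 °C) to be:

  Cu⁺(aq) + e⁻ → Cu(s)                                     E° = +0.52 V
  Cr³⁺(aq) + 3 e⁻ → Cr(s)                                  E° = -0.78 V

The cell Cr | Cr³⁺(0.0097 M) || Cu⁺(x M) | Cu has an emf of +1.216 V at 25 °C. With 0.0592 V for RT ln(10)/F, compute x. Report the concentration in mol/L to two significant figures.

Cu⁺/Cu is the cathode, Cr³⁺/Cr the anode: E°cell = +1.30 V, n = 3.
Overall reaction: 3 Cu⁺(aq) + Cr(s) → 3 Cu(s) + Cr³⁺(aq); Q = [Cr³⁺]^1/[Cu⁺]^3.
From E = E° − (0.0592/n) log Q: log Q = (E° − E)·n/0.0592 = (+1.30 − (+1.216))·3/0.0592 = 4.2568.
So 3·log[Cu⁺] = 1·log(0.0097) − log Q = -2.0132 − (4.2568) = -6.2700; log[Cu⁺] = -6.2700 / 3 = -2.0900; [Cu⁺] = 10^(-2.0900) ≈ 0.0081 M.

0.0081 M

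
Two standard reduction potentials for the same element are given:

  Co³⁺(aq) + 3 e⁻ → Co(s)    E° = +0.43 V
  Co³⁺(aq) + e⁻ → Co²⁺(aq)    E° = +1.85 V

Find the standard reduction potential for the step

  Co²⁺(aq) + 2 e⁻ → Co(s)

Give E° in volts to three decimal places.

Sequential free energies add, so n₃E°₃ = n₁E°₁ + n₂E°₂.
With n₃ = 3, and the known step contributing 1×(+1.85) V, the unknown satisfies 2·E° = 3×(+0.43) − 1×(+1.85) = -0.560.
E° = -0.560 / 2 = -0.280 V.

-0.280 V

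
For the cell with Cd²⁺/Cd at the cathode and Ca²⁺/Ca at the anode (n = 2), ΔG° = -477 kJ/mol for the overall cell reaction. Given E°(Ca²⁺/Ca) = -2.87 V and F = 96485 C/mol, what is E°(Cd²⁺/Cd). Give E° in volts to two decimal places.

-0.40 V

E°cell = −ΔG°/(nF) = −(-477×10³)/((2)(96485)) = +2.472 V.
Since Cd²⁺/Cd is the cathode and Ca²⁺/Ca the anode, E°cell = E°(Cd²⁺/Cd) − E°(Ca²⁺/Ca).
So E°(Cd²⁺/Cd) = E°cell + E°(Ca²⁺/Ca) = +2.472 + (-2.87) = -0.40 V.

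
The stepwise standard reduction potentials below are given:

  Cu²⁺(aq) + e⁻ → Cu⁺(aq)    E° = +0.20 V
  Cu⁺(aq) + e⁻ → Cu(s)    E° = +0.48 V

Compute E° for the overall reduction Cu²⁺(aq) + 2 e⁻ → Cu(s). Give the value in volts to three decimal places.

+0.340 V

Since ΔG° = −nFE° is additive over sequential reductions, n₃E°₃ = n₁E°₁ + n₂E°₂.
E°₃ = (1×+0.20 + 1×+0.48) / 2 = (+0.680) / 2 = +0.340 V.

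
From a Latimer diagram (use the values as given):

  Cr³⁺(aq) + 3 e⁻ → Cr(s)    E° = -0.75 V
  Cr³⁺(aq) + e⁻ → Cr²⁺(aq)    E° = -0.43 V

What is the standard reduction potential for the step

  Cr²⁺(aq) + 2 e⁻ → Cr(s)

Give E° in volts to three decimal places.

Sequential free energies add, so n₃E°₃ = n₁E°₁ + n₂E°₂.
With n₃ = 3, and the known step contributing 1×(-0.43) V, the unknown satisfies 2·E° = 3×(-0.75) − 1×(-0.43) = -1.820.
E° = -1.820 / 2 = -0.910 V.

-0.910 V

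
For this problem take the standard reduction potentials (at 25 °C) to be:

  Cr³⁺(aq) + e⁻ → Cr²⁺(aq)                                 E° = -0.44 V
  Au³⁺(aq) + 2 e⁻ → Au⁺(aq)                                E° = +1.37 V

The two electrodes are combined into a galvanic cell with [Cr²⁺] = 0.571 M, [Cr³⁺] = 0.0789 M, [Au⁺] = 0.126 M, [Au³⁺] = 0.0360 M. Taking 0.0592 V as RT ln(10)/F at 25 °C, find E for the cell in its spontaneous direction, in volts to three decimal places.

Au³⁺/Au⁺ is the cathode (higher E°), Cr³⁺/Cr²⁺ the anode: E°cell = +1.37 − (-0.44) = +1.81 V, n = 2.
Overall: Au³⁺(aq) + 2 Cr²⁺(aq) → Au⁺(aq) + 2 Cr³⁺(aq)
Q = [Au⁺]·[Cr³⁺]^2 / ([Au³⁺]·[Cr²⁺]^2); log Q = -1.175.
E = E° − (0.0592/n) log Q = +1.81 − (0.0592/2)(-1.175) = +1.845 V.

+1.845 V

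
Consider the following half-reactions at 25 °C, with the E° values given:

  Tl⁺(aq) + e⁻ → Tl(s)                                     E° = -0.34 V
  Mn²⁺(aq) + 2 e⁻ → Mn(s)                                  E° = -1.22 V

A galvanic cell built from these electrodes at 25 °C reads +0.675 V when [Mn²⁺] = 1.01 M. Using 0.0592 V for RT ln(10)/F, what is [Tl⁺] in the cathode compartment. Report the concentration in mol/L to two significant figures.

Tl⁺/Tl is the cathode, Mn²⁺/Mn the anode: E°cell = +0.88 V, n = 2.
Overall reaction: 2 Tl⁺(aq) + Mn(s) → 2 Tl(s) + Mn²⁺(aq); Q = [Mn²⁺]^1/[Tl⁺]^2.
From E = E° − (0.0592/n) log Q: log Q = (E° − E)·n/0.0592 = (+0.88 − (+0.675))·2/0.0592 = 6.9257.
So 2·log[Tl⁺] = 1·log(1.01) − log Q = 0.0043 − (6.9257) = -6.9214; log[Tl⁺] = -6.9214 / 2 = -3.4607; [Tl⁺] = 10^(-3.4607) ≈ 0.00035 M.

0.00035 M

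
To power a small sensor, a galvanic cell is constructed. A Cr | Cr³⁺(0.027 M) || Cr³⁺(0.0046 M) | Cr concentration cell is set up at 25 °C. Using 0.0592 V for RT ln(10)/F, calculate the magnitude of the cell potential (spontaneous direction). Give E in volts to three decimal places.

For a concentration cell E°cell = 0. The 0.027 M side is the cathode (reduction is favoured where [Cr³⁺] is higher).
With n = 3, E = −(0.0592/3) log([Cr³⁺]ₐₙ/[Cr³⁺]꜀ₐₜ) = −(0.0592/3) log(0.0046/0.027) = −(0.0592/3)(-0.769) = +0.015 V.

+0.015 V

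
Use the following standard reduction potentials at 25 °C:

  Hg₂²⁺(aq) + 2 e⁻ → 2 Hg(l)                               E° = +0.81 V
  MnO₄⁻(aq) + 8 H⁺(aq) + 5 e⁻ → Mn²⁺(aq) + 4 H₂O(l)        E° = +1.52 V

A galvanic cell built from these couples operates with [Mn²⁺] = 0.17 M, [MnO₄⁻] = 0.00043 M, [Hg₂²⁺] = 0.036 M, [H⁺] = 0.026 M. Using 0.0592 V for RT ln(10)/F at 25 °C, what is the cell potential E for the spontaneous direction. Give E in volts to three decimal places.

MnO₄⁻/Mn²⁺ is the cathode (higher E°), Hg₂²⁺/Hg the anode: E°cell = +1.52 − (+0.81) = +0.71 V, n = 10.
Overall: 2 MnO₄⁻(aq) + 16 H⁺(aq) + 10 Hg(l) → 2 Mn²⁺(aq) + 8 H₂O(l) + 5 Hg₂²⁺(aq)
Q = [Mn²⁺]^2·[Hg₂²⁺]^5 / ([MnO₄⁻]^2·[H⁺]^16); log Q = 23.336.
E = E° − (0.0592/n) log Q = +0.71 − (0.0592/10)(23.336) = +0.572 V.

+0.572 V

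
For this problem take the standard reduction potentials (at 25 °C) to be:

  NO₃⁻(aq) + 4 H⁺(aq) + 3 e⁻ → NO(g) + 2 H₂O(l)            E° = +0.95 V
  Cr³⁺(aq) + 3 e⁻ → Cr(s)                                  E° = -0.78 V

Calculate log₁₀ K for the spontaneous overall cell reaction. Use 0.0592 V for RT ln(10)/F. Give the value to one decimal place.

87.7

Cathode: NO₃⁻/NO; anode: Cr³⁺/Cr. E°cell = +1.73 V, n = 3.
log K = nE°cell / 0.0592 = (3)(+1.73) / 0.0592 = 87.7.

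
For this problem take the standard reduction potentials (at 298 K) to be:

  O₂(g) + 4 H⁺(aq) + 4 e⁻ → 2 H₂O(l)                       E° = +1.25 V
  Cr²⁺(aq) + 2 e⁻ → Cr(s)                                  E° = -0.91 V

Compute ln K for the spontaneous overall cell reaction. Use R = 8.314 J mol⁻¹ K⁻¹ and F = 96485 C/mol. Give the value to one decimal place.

336.5

Cathode: O₂/H₂O; anode: Cr²⁺/Cr. E°cell = (+1.25) − (-0.91) = +2.16 V, with n = 4.
ΔG° = −nFE° = −RT ln K, so ln K = nFE°/(RT) = (4)(96485)(+2.16) / ((8.314)(298)) = 336.471.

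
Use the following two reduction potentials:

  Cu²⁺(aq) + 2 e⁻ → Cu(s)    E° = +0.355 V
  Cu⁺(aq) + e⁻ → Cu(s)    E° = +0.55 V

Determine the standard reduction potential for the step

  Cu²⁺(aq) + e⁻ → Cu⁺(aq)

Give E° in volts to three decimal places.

Sequential free energies add, so n₃E°₃ = n₁E°₁ + n₂E°₂.
With n₃ = 2, and the known step contributing 1×(+0.55) V, the unknown satisfies 1·E° = 2×(+0.355) − 1×(+0.55) = +0.160.
E° = +0.160 / 1 = +0.160 V.

+0.160 V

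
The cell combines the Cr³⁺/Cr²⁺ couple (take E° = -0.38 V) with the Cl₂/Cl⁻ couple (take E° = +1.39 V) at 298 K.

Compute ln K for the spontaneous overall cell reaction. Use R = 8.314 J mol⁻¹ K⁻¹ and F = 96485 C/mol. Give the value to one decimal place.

Cathode: Cl₂/Cl⁻; anode: Cr³⁺/Cr²⁺. E°cell = (+1.39) − (-0.38) = +1.77 V, with n = 2.
ΔG° = −nFE° = −RT ln K, so ln K = nFE°/(RT) = (2)(96485)(+1.77) / ((8.314)(298)) = 137.860.

137.9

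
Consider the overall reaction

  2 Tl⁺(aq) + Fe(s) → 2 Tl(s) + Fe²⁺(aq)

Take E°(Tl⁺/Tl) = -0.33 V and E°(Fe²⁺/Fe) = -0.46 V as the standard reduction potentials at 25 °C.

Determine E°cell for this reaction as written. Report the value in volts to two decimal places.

+0.13 V

The Tl⁺/Tl couple has the higher reduction potential, so it is the cathode; Fe²⁺/Fe is oxidised at the anode.
E°cell = E°(cathode) − E°(anode) = (-0.33) − (-0.46) = +0.13 V.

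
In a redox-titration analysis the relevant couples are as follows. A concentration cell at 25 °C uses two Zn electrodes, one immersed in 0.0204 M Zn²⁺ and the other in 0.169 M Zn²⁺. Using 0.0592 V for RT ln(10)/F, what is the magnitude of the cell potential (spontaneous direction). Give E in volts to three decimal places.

+0.027 V

For a concentration cell E°cell = 0. The 0.169 M side is the cathode (reduction is favoured where [Zn²⁺] is higher).
With n = 2, E = −(0.0592/2) log([Zn²⁺]ₐₙ/[Zn²⁺]꜀ₐₜ) = −(0.0592/2) log(0.0204/0.169) = −(0.0592/2)(-0.918) = +0.027 V.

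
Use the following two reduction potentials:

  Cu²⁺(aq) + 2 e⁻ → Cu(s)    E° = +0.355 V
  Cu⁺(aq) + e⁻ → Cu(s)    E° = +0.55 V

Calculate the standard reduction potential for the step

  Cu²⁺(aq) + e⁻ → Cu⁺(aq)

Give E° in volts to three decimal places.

+0.160 V

Sequential free energies add, so n₃E°₃ = n₁E°₁ + n₂E°₂.
With n₃ = 2, and the known step contributing 1×(+0.55) V, the unknown satisfies 1·E° = 2×(+0.355) − 1×(+0.55) = +0.160.
E° = +0.160 / 1 = +0.160 V.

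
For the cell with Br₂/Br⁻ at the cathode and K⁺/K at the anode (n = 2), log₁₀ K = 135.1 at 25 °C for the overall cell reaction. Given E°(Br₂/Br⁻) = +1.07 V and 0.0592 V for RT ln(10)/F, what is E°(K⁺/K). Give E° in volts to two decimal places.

E°cell = (0.0592/n)·log K = (0.0592/2)(135.1) = +3.999 V.
Since Br₂/Br⁻ is the cathode and K⁺/K the anode, E°cell = E°(Br₂/Br⁻) − E°(K⁺/K).
So E°(K⁺/K) = E°(Br₂/Br⁻) − E°cell = (+1.07) − (+3.999) = -2.93 V.

-2.93 V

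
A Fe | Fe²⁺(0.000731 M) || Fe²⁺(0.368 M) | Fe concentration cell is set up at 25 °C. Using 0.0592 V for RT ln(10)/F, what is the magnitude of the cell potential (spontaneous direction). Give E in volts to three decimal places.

+0.080 V

For a concentration cell E°cell = 0. The 0.368 M side is the cathode (reduction is favoured where [Fe²⁺] is higher).
With n = 2, E = −(0.0592/2) log([Fe²⁺]ₐₙ/[Fe²⁺]꜀ₐₜ) = −(0.0592/2) log(0.000731/0.368) = −(0.0592/2)(-2.702) = +0.080 V.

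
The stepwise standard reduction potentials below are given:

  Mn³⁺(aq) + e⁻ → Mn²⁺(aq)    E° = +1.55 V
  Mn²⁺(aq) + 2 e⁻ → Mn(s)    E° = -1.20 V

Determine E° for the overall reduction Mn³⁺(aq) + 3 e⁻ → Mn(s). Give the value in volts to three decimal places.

-0.283 V

Since ΔG° = −nFE° is additive over sequential reductions, n₃E°₃ = n₁E°₁ + n₂E°₂.
E°₃ = (1×+1.55 + 2×-1.20) / 3 = (-0.850) / 3 = -0.283 V.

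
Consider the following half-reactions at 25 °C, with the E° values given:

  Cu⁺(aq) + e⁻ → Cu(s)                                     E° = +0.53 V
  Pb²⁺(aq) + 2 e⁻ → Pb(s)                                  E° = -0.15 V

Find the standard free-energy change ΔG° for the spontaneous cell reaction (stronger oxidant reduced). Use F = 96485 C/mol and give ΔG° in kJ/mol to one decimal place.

-131.2 kJ/mol

Cu⁺/Cu (E° = +0.53 V) is the cathode; Pb²⁺/Pb (E° = -0.15 V) is the anode, so E°cell = +0.68 V.
Balancing electrons gives n = 2 (lcm of 1 and 2).
ΔG° = −nFE° = −(2)(96485)(+0.68) = -131,220 J = -131.2 kJ/mol.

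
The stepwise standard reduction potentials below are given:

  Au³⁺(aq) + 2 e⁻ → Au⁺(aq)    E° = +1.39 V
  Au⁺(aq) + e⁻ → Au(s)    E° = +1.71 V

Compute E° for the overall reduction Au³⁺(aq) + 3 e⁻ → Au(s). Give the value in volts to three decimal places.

Standard free energies of sequential steps add: ΔG°₃ = ΔG°₁ + ΔG°₂, so n₃E°₃ = n₁E°₁ + n₂E°₂.
E°₃ = (2×+1.39 + 1×+1.71) / 3 = (+4.490) / 3 = +1.497 V.

+1.497 V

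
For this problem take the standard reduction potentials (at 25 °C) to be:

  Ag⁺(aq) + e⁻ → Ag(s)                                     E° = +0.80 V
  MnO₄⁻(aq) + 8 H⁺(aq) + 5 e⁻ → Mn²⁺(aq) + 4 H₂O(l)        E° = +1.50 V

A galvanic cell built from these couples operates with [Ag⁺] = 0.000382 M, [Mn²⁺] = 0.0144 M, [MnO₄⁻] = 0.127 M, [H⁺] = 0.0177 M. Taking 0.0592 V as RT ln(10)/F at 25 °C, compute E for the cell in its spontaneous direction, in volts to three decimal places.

+0.748 V

MnO₄⁻/Mn²⁺ is the cathode (higher E°), Ag⁺/Ag the anode: E°cell = +1.50 − (+0.80) = +0.70 V, n = 5.
Overall: MnO₄⁻(aq) + 8 H⁺(aq) + 5 Ag(s) → Mn²⁺(aq) + 4 H₂O(l) + 5 Ag⁺(aq)
Q = [Mn²⁺]·[Ag⁺]^5 / ([MnO₄⁻]·[H⁺]^8); log Q = -4.019.
E = E° − (0.0592/n) log Q = +0.70 − (0.0592/5)(-4.019) = +0.748 V.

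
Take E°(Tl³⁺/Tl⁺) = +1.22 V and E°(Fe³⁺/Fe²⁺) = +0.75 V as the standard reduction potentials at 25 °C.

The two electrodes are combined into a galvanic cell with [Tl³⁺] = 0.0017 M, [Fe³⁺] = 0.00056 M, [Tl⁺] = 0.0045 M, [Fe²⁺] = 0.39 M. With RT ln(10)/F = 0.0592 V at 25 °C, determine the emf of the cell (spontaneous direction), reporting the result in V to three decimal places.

Tl³⁺/Tl⁺ is the cathode (higher E°), Fe³⁺/Fe²⁺ the anode: E°cell = +1.22 − (+0.75) = +0.47 V, n = 2.
Overall: Tl³⁺(aq) + 2 Fe²⁺(aq) → Tl⁺(aq) + 2 Fe³⁺(aq)
Q = [Tl⁺]·[Fe³⁺]^2 / ([Tl³⁺]·[Fe²⁺]^2); log Q = -5.263.
E = E° − (0.0592/n) log Q = +0.47 − (0.0592/2)(-5.263) = +0.626 V.

+0.626 V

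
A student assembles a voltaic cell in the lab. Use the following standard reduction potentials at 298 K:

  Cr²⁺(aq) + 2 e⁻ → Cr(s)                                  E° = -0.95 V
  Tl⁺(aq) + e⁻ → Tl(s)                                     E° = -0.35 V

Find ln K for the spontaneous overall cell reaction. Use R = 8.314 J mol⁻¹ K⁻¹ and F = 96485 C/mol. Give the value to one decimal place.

Cathode: Tl⁺/Tl; anode: Cr²⁺/Cr. E°cell = (-0.35) − (-0.95) = +0.60 V, with n = 2.
ΔG° = −nFE° = −RT ln K, so ln K = nFE°/(RT) = (2)(96485)(+0.60) / ((8.314)(298)) = 46.732.

46.7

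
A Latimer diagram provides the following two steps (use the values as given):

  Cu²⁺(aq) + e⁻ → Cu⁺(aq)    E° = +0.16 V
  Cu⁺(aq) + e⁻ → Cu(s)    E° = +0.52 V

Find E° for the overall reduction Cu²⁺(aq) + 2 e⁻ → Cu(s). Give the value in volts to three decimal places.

+0.340 V

Adding the free-energy changes (−nFE°) of the two steps gives −n₃FE°₃ = −n₁FE°₁ − n₂FE°₂.
E°₃ = (1×+0.16 + 1×+0.52) / 2 = (+0.680) / 2 = +0.340 V.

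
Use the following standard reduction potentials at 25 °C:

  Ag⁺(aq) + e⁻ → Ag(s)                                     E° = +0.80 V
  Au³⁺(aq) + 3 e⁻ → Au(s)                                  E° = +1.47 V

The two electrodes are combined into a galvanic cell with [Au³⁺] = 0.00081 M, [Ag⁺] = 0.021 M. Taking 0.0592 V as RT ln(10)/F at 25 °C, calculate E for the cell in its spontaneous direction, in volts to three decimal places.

Au³⁺/Au is the cathode (higher E°), Ag⁺/Ag the anode: E°cell = +1.47 − (+0.80) = +0.67 V, n = 3.
Overall: Au³⁺(aq) + 3 Ag(s) → Au(s) + 3 Ag⁺(aq)
Q = [Ag⁺]^3 / ([Au³⁺]); log Q = -1.942.
E = E° − (0.0592/n) log Q = +0.67 − (0.0592/3)(-1.942) = +0.708 V.

+0.708 V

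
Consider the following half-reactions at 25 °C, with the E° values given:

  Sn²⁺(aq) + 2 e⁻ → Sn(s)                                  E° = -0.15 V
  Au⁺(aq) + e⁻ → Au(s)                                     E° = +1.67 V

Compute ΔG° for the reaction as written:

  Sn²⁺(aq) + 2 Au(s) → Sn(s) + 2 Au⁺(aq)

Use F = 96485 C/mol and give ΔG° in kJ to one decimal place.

As written, Sn²⁺/Sn is reduced (cathode) and Au⁺/Au is oxidised (anode), so E°cell = (-0.15) − (+1.67) = -1.82 V.
Balancing electrons gives n = 2.
ΔG° = −nFE° = −(2)(96485)(-1.82) = 351,205 J = +351.2 kJ.

+351.2 kJ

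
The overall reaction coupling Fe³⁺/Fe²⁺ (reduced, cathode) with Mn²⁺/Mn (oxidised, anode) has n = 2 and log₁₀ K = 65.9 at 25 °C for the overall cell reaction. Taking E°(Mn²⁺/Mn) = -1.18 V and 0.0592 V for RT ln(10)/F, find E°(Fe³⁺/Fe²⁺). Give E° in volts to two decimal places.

+0.77 V

E°cell = (0.0592/n)·log K = (0.0592/2)(65.9) = +1.951 V.
Since Fe³⁺/Fe²⁺ is the cathode and Mn²⁺/Mn the anode, E°cell = E°(Fe³⁺/Fe²⁺) − E°(Mn²⁺/Mn).
So E°(Fe³⁺/Fe²⁺) = E°cell + E°(Mn²⁺/Mn) = +1.951 + (-1.18) = +0.77 V.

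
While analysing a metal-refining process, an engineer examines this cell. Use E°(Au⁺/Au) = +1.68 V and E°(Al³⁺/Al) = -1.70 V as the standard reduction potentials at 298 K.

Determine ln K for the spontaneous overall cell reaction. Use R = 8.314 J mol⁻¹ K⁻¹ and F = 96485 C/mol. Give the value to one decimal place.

394.9

Cathode: Au⁺/Au; anode: Al³⁺/Al. E°cell = (+1.68) − (-1.70) = +3.38 V, with n = 3.
ΔG° = −nFE° = −RT ln K, so ln K = nFE°/(RT) = (3)(96485)(+3.38) / ((8.314)(298)) = 394.886.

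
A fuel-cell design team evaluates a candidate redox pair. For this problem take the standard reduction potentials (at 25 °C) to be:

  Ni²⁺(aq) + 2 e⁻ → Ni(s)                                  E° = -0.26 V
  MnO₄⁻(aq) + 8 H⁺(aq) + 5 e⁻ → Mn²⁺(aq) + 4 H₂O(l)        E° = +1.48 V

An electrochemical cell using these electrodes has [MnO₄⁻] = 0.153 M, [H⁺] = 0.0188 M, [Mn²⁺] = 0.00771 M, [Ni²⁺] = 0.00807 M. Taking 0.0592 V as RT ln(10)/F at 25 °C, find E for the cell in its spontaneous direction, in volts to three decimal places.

+1.654 V

MnO₄⁻/Mn²⁺ is the cathode (higher E°), Ni²⁺/Ni the anode: E°cell = +1.48 − (-0.26) = +1.74 V, n = 10.
Overall: 2 MnO₄⁻(aq) + 16 H⁺(aq) + 5 Ni(s) → 2 Mn²⁺(aq) + 8 H₂O(l) + 5 Ni²⁺(aq)
Q = [Mn²⁺]^2·[Ni²⁺]^5 / ([MnO₄⁻]^2·[H⁺]^16); log Q = 14.553.
E = E° − (0.0592/n) log Q = +1.74 − (0.0592/10)(14.553) = +1.654 V.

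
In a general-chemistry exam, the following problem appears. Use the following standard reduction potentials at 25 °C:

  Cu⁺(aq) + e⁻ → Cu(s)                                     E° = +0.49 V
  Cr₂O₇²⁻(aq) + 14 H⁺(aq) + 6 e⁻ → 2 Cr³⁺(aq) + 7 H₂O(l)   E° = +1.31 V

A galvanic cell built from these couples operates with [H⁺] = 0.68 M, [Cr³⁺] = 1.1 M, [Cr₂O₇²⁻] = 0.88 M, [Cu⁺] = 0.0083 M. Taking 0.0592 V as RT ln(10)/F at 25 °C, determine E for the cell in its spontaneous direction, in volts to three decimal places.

+0.919 V

Cr₂O₇²⁻/Cr³⁺ is the cathode (higher E°), Cu⁺/Cu the anode: E°cell = +1.31 − (+0.49) = +0.82 V, n = 6.
Overall: Cr₂O₇²⁻(aq) + 14 H⁺(aq) + 6 Cu(s) → 2 Cr³⁺(aq) + 7 H₂O(l) + 6 Cu⁺(aq)
Q = [Cr³⁺]^2·[Cu⁺]^6 / ([Cr₂O₇²⁻]·[H⁺]^14); log Q = -10.002.
E = E° − (0.0592/n) log Q = +0.82 − (0.0592/6)(-10.002) = +0.919 V.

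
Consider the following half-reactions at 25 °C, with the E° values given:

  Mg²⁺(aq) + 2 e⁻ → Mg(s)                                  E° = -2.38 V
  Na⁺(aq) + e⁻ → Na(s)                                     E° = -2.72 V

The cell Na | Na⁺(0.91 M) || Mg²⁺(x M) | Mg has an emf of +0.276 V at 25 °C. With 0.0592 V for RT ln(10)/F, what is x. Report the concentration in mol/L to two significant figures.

0.0057 M

Mg²⁺/Mg is the cathode, Na⁺/Na the anode: E°cell = +0.34 V, n = 2.
Overall reaction: Mg²⁺(aq) + 2 Na(s) → Mg(s) + 2 Na⁺(aq); Q = [Na⁺]^2/[Mg²⁺]^1.
From E = E° − (0.0592/n) log Q: log Q = (E° − E)·n/0.0592 = (+0.34 − (+0.276))·2/0.0592 = 2.1622.
So 1·log[Mg²⁺] = 2·log(0.91) − log Q = -0.0819 − (2.1622) = -2.2441; [Mg²⁺] = 10^(-2.2441) ≈ 0.0057 M.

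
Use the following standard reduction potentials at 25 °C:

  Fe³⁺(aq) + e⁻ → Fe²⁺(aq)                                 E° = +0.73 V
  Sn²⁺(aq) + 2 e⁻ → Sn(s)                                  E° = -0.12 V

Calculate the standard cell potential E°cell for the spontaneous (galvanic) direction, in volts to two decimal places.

+0.85 V

The Fe³⁺/Fe²⁺ couple has the higher reduction potential, so it is the cathode; Sn²⁺/Sn is oxidised at the anode.
E°cell = E°(cathode) − E°(anode) = (+0.73) − (-0.12) = +0.85 V.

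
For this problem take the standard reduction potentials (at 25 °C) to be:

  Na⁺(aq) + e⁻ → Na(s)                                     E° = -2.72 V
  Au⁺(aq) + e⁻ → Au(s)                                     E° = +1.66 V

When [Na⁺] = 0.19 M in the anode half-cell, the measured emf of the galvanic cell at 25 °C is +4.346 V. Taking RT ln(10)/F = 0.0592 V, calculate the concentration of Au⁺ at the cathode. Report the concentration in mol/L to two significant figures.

Au⁺/Au is the cathode, Na⁺/Na the anode: E°cell = +4.38 V, n = 1.
Overall reaction: Au⁺(aq) + Na(s) → Au(s) + Na⁺(aq); Q = [Na⁺]^1/[Au⁺]^1.
From E = E° − (0.0592/n) log Q: log Q = (E° − E)·n/0.0592 = (+4.38 − (+4.346))·1/0.0592 = 0.5743.
So 1·log[Au⁺] = 1·log(0.19) − log Q = -0.7212 − (0.5743) = -1.2955; [Au⁺] = 10^(-1.2955) ≈ 0.051 M.

0.051 M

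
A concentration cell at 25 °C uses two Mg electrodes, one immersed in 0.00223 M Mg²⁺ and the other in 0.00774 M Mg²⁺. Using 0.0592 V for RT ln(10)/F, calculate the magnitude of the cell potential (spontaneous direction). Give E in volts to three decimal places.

+0.016 V

For a concentration cell E°cell = 0. The 0.00774 M side is the cathode (reduction is favoured where [Mg²⁺] is higher).
With n = 2, E = −(0.0592/2) log([Mg²⁺]ₐₙ/[Mg²⁺]꜀ₐₜ) = −(0.0592/2) log(0.00223/0.00774) = −(0.0592/2)(-0.540) = +0.016 V.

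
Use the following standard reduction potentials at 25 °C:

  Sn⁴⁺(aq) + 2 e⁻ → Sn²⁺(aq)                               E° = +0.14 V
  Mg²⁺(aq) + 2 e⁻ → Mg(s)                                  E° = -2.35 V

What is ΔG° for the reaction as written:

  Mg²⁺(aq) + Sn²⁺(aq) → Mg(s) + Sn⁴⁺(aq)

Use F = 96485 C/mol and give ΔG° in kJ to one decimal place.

As written, Mg²⁺/Mg is reduced (cathode) and Sn⁴⁺/Sn²⁺ is oxidised (anode), so E°cell = (-2.35) − (+0.14) = -2.49 V.
Balancing electrons gives n = 2.
ΔG° = −nFE° = −(2)(96485)(-2.49) = 480,495 J = +480.5 kJ.

+480.5 kJ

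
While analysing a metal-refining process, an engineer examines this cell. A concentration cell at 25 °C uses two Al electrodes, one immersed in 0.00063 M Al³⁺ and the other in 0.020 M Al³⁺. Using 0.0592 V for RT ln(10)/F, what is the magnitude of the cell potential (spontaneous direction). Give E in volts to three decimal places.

For a concentration cell E°cell = 0. The 0.020 M side is the cathode (reduction is favoured where [Al³⁺] is higher).
With n = 3, E = −(0.0592/3) log([Al³⁺]ₐₙ/[Al³⁺]꜀ₐₜ) = −(0.0592/3) log(0.00063/0.02) = −(0.0592/3)(-1.502) = +0.030 V.

+0.030 V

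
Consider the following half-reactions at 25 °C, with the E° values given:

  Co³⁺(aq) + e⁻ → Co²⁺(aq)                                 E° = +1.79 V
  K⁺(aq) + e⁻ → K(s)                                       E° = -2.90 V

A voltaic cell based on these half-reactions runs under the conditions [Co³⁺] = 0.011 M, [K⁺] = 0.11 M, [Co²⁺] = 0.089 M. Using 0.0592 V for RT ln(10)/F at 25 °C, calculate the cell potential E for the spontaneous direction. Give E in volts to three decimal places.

+4.693 V

Co³⁺/Co²⁺ is the cathode (higher E°), K⁺/K the anode: E°cell = +1.79 − (-2.90) = +4.69 V, n = 1.
Overall: Co³⁺(aq) + K(s) → Co²⁺(aq) + K⁺(aq)
Q = [Co²⁺]·[K⁺] / ([Co³⁺]); log Q = -0.051.
E = E° − (0.0592/n) log Q = +4.69 − (0.0592/1)(-0.051) = +4.693 V.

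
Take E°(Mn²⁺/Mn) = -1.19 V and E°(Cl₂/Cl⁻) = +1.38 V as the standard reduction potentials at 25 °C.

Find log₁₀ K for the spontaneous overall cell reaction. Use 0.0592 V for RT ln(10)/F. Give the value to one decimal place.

Cathode: Cl₂/Cl⁻; anode: Mn²⁺/Mn. E°cell = +2.57 V, n = 2.
log K = nE°cell / 0.0592 = (2)(+2.57) / 0.0592 = 86.8.

86.8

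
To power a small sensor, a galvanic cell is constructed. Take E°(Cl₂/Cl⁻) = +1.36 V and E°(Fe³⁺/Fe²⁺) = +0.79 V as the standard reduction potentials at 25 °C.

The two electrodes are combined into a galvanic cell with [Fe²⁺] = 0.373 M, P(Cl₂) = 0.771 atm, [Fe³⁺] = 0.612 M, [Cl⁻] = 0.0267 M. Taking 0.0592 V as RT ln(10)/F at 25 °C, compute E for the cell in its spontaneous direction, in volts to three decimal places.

Cl₂/Cl⁻ is the cathode (higher E°), Fe³⁺/Fe²⁺ the anode: E°cell = +1.36 − (+0.79) = +0.57 V, n = 2.
Overall: Cl₂(g) + 2 Fe²⁺(aq) → 2 Cl⁻(aq) + 2 Fe³⁺(aq)
Q = [Cl⁻]^2·[Fe³⁺]^2 / (P(Cl₂)·[Fe²⁺]^2); log Q = -2.604.
E = E° − (0.0592/n) log Q = +0.57 − (0.0592/2)(-2.604) = +0.647 V.

+0.647 V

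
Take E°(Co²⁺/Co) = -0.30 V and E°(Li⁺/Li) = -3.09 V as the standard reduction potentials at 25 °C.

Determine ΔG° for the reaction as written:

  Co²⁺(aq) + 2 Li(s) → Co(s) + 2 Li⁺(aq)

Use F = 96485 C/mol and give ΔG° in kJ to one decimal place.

As written, Co²⁺/Co is reduced (cathode) and Li⁺/Li is oxidised (anode), so E°cell = (-0.30) − (-3.09) = +2.79 V.
Balancing electrons gives n = 2.
ΔG° = −nFE° = −(2)(96485)(+2.79) = -538,386 J = -538.4 kJ.

-538.4 kJ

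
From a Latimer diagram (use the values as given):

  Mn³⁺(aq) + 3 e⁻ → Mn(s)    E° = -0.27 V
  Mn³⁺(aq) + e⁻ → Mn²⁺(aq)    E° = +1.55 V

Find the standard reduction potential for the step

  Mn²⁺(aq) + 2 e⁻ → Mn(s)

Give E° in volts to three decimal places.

-1.180 V

Sequential free energies add, so n₃E°₃ = n₁E°₁ + n₂E°₂.
With n₃ = 3, and the known step contributing 1×(+1.55) V, the unknown satisfies 2·E° = 3×(-0.27) − 1×(+1.55) = -2.360.
E° = -2.360 / 2 = -1.180 V.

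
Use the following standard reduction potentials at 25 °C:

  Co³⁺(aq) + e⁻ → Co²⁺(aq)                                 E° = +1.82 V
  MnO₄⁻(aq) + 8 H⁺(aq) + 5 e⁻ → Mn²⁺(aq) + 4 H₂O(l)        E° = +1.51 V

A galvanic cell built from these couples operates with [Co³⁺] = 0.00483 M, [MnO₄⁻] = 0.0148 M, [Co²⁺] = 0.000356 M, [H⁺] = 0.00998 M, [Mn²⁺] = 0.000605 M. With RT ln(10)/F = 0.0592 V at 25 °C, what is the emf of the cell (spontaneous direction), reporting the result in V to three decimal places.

+0.550 V

Co³⁺/Co²⁺ is the cathode (higher E°), MnO₄⁻/Mn²⁺ the anode: E°cell = +1.82 − (+1.51) = +0.31 V, n = 5.
Overall: 5 Co³⁺(aq) + Mn²⁺(aq) + 4 H₂O(l) → 5 Co²⁺(aq) + MnO₄⁻(aq) + 8 H⁺(aq)
Q = [Co²⁺]^5·[MnO₄⁻]·[H⁺]^8 / ([Co³⁺]^5·[Mn²⁺]); log Q = -20.281.
E = E° − (0.0592/n) log Q = +0.31 − (0.0592/5)(-20.281) = +0.550 V.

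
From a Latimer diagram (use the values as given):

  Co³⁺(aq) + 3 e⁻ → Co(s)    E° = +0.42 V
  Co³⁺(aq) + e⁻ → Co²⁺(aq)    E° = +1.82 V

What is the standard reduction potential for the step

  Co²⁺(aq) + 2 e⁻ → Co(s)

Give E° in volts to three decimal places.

-0.280 V

Sequential free energies add, so n₃E°₃ = n₁E°₁ + n₂E°₂.
With n₃ = 3, and the known step contributing 1×(+1.82) V, the unknown satisfies 2·E° = 3×(+0.42) − 1×(+1.82) = -0.560.
E° = -0.560 / 2 = -0.280 V.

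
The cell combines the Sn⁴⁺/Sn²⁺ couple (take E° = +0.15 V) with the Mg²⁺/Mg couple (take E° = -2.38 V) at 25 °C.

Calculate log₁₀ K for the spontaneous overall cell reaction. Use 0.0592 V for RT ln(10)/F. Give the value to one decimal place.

Cathode: Sn⁴⁺/Sn²⁺; anode: Mg²⁺/Mg. E°cell = +2.53 V, n = 2.
log K = nE°cell / 0.0592 = (2)(+2.53) / 0.0592 = 85.5.

85.5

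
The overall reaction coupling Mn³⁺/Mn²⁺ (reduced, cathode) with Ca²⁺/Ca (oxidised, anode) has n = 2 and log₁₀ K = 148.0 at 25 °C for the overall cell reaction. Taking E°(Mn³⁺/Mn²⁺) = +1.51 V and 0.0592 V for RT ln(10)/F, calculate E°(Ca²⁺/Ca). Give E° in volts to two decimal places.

E°cell = (0.0592/n)·log K = (0.0592/2)(148.0) = +4.381 V.
Since Mn³⁺/Mn²⁺ is the cathode and Ca²⁺/Ca the anode, E°cell = E°(Mn³⁺/Mn²⁺) − E°(Ca²⁺/Ca).
So E°(Ca²⁺/Ca) = E°(Mn³⁺/Mn²⁺) − E°cell = (+1.51) − (+4.381) = -2.87 V.

-2.87 V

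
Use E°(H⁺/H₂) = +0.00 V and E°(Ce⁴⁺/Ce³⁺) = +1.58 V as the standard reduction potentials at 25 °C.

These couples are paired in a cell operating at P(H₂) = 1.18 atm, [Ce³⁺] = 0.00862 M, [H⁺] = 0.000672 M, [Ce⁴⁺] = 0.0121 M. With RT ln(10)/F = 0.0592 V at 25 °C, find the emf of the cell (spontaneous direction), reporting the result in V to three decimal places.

Ce⁴⁺/Ce³⁺ is the cathode (higher E°), H⁺/H₂ the anode: E°cell = +1.58 − (+0.00) = +1.58 V, n = 2.
Overall: 2 Ce⁴⁺(aq) + H₂(g) → 2 Ce³⁺(aq) + 2 H⁺(aq)
Q = [Ce³⁺]^2·[H⁺]^2 / ([Ce⁴⁺]^2·P(H₂)); log Q = -6.712.
E = E° − (0.0592/n) log Q = +1.58 − (0.0592/2)(-6.712) = +1.779 V.

+1.779 V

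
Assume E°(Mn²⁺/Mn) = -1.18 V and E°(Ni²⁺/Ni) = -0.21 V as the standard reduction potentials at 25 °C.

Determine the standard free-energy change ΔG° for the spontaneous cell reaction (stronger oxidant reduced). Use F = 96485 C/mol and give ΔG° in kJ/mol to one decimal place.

-187.2 kJ/mol

Ni²⁺/Ni (E° = -0.21 V) is the cathode; Mn²⁺/Mn (E° = -1.18 V) is the anode, so E°cell = +0.97 V.
Balancing electrons gives n = 2 (lcm of 2 and 2).
ΔG° = −nFE° = −(2)(96485)(+0.97) = -187,181 J = -187.2 kJ/mol.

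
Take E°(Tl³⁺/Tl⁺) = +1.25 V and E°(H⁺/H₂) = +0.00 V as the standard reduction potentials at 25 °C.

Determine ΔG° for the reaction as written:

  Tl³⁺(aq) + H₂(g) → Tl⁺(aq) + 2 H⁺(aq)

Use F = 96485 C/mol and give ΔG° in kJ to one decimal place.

-241.2 kJ

As written, Tl³⁺/Tl⁺ is reduced (cathode) and H⁺/H₂ is oxidised (anode), so E°cell = (+1.25) − (+0.00) = +1.25 V.
Balancing electrons gives n = 2.
ΔG° = −nFE° = −(2)(96485)(+1.25) = -241,212 J = -241.2 kJ.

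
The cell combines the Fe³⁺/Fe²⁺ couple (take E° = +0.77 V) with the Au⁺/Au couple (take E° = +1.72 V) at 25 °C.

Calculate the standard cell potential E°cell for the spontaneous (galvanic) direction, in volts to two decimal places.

+0.95 V

The Au⁺/Au couple has the higher reduction potential, so it is the cathode; Fe³⁺/Fe²⁺ is oxidised at the anode.
E°cell = E°(cathode) − E°(anode) = (+1.72) − (+0.77) = +0.95 V.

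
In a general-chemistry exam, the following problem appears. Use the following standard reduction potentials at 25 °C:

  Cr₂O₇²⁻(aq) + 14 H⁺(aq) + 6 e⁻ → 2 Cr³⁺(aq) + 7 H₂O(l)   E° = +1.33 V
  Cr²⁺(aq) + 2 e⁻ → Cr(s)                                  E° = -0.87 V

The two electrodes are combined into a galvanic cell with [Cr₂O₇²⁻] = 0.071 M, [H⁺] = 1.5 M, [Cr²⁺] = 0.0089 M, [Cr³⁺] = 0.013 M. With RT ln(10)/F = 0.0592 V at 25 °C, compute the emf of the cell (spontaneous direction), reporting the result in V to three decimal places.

+2.311 V

Cr₂O₇²⁻/Cr³⁺ is the cathode (higher E°), Cr²⁺/Cr the anode: E°cell = +1.33 − (-0.87) = +2.20 V, n = 6.
Overall: Cr₂O₇²⁻(aq) + 14 H⁺(aq) + 3 Cr(s) → 2 Cr³⁺(aq) + 7 H₂O(l) + 3 Cr²⁺(aq)
Q = [Cr³⁺]^2·[Cr²⁺]^3 / ([Cr₂O₇²⁻]·[H⁺]^14); log Q = -11.240.
E = E° − (0.0592/n) log Q = +2.20 − (0.0592/6)(-11.240) = +2.311 V.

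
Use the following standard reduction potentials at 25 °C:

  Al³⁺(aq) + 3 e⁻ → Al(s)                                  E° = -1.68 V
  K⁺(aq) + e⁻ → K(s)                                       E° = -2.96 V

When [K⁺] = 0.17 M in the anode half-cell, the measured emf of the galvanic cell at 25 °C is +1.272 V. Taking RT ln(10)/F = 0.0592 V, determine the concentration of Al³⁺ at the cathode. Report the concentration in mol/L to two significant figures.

0.0019 M

Al³⁺/Al is the cathode, K⁺/K the anode: E°cell = +1.28 V, n = 3.
Overall reaction: Al³⁺(aq) + 3 K(s) → Al(s) + 3 K⁺(aq); Q = [K⁺]^3/[Al³⁺]^1.
From E = E° − (0.0592/n) log Q: log Q = (E° − E)·n/0.0592 = (+1.28 − (+1.272))·3/0.0592 = 0.4054.
So 1·log[Al³⁺] = 3·log(0.17) − log Q = -2.3087 − (0.4054) = -2.7141; [Al³⁺] = 10^(-2.7141) ≈ 0.0019 M.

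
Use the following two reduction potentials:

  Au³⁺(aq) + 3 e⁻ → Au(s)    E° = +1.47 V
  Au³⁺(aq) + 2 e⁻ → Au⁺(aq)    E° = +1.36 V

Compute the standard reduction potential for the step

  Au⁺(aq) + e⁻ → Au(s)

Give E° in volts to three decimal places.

+1.690 V

Sequential free energies add, so n₃E°₃ = n₁E°₁ + n₂E°₂.
With n₃ = 3, and the known step contributing 2×(+1.36) V, the unknown satisfies 1·E° = 3×(+1.47) − 2×(+1.36) = +1.690.
E° = +1.690 / 1 = +1.690 V.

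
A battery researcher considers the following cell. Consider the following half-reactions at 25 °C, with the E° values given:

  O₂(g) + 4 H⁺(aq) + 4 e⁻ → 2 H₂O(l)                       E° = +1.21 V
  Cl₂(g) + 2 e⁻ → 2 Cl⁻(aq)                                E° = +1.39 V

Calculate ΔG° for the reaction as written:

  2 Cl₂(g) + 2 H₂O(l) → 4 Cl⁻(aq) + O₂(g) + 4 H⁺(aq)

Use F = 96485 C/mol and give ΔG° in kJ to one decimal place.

-69.5 kJ

As written, Cl₂/Cl⁻ is reduced (cathode) and O₂/H₂O is oxidised (anode), so E°cell = (+1.39) − (+1.21) = +0.18 V.
Balancing electrons gives n = 4.
ΔG° = −nFE° = −(4)(96485)(+0.18) = -69,469 J = -69.5 kJ.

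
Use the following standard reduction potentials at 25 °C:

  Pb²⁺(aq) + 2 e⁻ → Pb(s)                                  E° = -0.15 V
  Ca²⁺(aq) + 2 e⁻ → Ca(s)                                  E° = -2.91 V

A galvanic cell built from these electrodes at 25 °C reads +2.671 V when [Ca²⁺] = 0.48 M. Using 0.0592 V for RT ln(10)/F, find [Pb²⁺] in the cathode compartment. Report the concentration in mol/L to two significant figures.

0.00047 M

Pb²⁺/Pb is the cathode, Ca²⁺/Ca the anode: E°cell = +2.76 V, n = 2.
Overall reaction: Pb²⁺(aq) + Ca(s) → Pb(s) + Ca²⁺(aq); Q = [Ca²⁺]^1/[Pb²⁺]^1.
From E = E° − (0.0592/n) log Q: log Q = (E° − E)·n/0.0592 = (+2.76 − (+2.671))·2/0.0592 = 3.0068.
So 1·log[Pb²⁺] = 1·log(0.48) − log Q = -0.3188 − (3.0068) = -3.3256; [Pb²⁺] = 10^(-3.3256) ≈ 0.00047 M.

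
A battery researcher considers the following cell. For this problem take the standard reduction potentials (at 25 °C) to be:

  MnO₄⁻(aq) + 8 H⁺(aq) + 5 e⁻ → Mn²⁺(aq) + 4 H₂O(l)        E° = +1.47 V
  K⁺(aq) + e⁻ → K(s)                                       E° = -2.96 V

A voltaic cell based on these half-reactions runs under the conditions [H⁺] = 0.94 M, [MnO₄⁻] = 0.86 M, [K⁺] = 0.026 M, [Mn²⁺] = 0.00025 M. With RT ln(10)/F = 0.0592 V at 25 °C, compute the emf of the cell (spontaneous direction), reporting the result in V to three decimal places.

+4.563 V

MnO₄⁻/Mn²⁺ is the cathode (higher E°), K⁺/K the anode: E°cell = +1.47 − (-2.96) = +4.43 V, n = 5.
Overall: MnO₄⁻(aq) + 8 H⁺(aq) + 5 K(s) → Mn²⁺(aq) + 4 H₂O(l) + 5 K⁺(aq)
Q = [Mn²⁺]·[K⁺]^5 / ([MnO₄⁻]·[H⁺]^8); log Q = -11.247.
E = E° − (0.0592/n) log Q = +4.43 − (0.0592/5)(-11.247) = +4.563 V.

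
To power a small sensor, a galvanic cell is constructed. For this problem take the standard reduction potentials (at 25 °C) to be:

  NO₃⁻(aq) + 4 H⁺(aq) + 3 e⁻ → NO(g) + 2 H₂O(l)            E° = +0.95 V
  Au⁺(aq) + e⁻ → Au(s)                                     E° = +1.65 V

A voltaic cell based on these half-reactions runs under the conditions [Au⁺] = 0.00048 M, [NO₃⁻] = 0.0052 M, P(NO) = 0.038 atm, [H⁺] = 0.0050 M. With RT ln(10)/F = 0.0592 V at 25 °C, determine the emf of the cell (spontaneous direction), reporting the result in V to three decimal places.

+0.702 V

Au⁺/Au is the cathode (higher E°), NO₃⁻/NO the anode: E°cell = +1.65 − (+0.95) = +0.70 V, n = 3.
Overall: 3 Au⁺(aq) + NO(g) + 2 H₂O(l) → 3 Au(s) + NO₃⁻(aq) + 4 H⁺(aq)
Q = [NO₃⁻]·[H⁺]^4 / ([Au⁺]^3·P(NO)); log Q = -0.112.
E = E° − (0.0592/n) log Q = +0.70 − (0.0592/3)(-0.112) = +0.702 V.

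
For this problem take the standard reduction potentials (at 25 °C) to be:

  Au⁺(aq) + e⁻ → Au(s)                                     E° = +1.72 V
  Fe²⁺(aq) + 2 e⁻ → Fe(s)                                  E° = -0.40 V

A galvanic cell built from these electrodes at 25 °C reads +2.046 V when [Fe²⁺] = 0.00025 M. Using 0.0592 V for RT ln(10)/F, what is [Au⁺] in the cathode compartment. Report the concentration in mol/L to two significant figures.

Au⁺/Au is the cathode, Fe²⁺/Fe the anode: E°cell = +2.12 V, n = 2.
Overall reaction: 2 Au⁺(aq) + Fe(s) → 2 Au(s) + Fe²⁺(aq); Q = [Fe²⁺]^1/[Au⁺]^2.
From E = E° − (0.0592/n) log Q: log Q = (E° − E)·n/0.0592 = (+2.12 − (+2.046))·2/0.0592 = 2.5000.
So 2·log[Au⁺] = 1·log(0.00025) − log Q = -3.6021 − (2.5000) = -6.1021; log[Au⁺] = -6.1021 / 2 = -3.0511; [Au⁺] = 10^(-3.0511) ≈ 0.00089 M.

0.00089 M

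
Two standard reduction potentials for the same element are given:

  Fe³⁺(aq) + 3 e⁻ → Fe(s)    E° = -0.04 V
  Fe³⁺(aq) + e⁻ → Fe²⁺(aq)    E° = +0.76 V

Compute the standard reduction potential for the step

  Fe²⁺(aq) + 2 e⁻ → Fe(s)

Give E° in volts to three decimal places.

Sequential free energies add, so n₃E°₃ = n₁E°₁ + n₂E°₂.
With n₃ = 3, and the known step contributing 1×(+0.76) V, the unknown satisfies 2·E° = 3×(-0.04) − 1×(+0.76) = -0.880.
E° = -0.880 / 2 = -0.440 V.

-0.440 V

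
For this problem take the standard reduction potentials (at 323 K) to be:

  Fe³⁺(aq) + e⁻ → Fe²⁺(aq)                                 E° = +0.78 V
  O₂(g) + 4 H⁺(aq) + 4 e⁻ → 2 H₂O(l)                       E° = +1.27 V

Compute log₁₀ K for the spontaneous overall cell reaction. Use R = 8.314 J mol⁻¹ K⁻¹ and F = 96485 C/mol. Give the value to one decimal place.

30.6

Cathode: O₂/H₂O; anode: Fe³⁺/Fe²⁺. E°cell = (+1.27) − (+0.78) = +0.49 V, with n = 4.
ΔG° = −nFE° = −RT ln K, so ln K = nFE°/(RT) = (4)(96485)(+0.49) / ((8.314)(323)) = 70.421.
log₁₀ K = 70.421 / ln 10 = 30.6.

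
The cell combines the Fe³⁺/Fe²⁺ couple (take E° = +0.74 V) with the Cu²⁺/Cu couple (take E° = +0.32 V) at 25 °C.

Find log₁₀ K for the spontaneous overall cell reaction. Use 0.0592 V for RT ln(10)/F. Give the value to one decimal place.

Cathode: Fe³⁺/Fe²⁺; anode: Cu²⁺/Cu. E°cell = +0.42 V, n = 2.
log K = nE°cell / 0.0592 = (2)(+0.42) / 0.0592 = 14.2.

14.2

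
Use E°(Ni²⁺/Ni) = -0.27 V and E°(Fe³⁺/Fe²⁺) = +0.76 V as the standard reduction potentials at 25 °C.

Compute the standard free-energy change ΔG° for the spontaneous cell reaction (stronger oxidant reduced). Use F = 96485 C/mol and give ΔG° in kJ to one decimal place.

Fe³⁺/Fe²⁺ (E° = +0.76 V) is the cathode; Ni²⁺/Ni (E° = -0.27 V) is the anode, so E°cell = +1.03 V.
Balancing electrons gives n = 2 (lcm of 1 and 2).
ΔG° = −nFE° = −(2)(96485)(+1.03) = -198,759 J = -198.8 kJ.

-198.8 kJ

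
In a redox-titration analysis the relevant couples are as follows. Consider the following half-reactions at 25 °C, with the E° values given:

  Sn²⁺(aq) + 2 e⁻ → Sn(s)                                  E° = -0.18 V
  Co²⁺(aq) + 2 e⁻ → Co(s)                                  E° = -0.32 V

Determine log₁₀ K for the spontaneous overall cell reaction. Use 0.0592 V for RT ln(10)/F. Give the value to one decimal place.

Cathode: Sn²⁺/Sn; anode: Co²⁺/Co. E°cell = +0.14 V, n = 2.
log K = nE°cell / 0.0592 = (2)(+0.14) / 0.0592 = 4.7.

4.7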